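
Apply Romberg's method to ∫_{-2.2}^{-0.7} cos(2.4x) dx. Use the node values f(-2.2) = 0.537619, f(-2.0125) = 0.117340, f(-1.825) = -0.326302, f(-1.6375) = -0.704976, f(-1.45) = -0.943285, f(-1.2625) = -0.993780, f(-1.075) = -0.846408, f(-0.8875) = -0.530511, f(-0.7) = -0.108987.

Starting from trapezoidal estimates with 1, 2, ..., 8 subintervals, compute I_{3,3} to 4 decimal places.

-0.7655

I_{0,0} (trapezoid, 1 panel, h=1.5000): 0.321474
I_{1,0} (trapezoid, 2 panels, h=0.7500): -0.546727
I_{2,0} (trapezoid, 4 panels, h=0.3750): -0.713130
I_{3,0} (trapezoid, 8 panels, h=0.1875): -0.752551
I_{1,1} = -0.546727 + (-0.546727 − 0.321474)/3 = -0.836127
I_{2,1} = -0.713130 + (-0.713130 − (-0.546727))/3 = -0.768598
I_{3,1} = -0.752551 + (-0.752551 − (-0.713130))/3 = -0.765691
I_{2,2} = -0.768598 + (-0.768598 − (-0.836127))/15 = -0.764096
I_{3,2} = -0.765691 + (-0.765691 − (-0.768598))/15 = -0.765497
I_{3,3} = -0.765497 + (-0.765497 − (-0.764096))/63 = -0.765519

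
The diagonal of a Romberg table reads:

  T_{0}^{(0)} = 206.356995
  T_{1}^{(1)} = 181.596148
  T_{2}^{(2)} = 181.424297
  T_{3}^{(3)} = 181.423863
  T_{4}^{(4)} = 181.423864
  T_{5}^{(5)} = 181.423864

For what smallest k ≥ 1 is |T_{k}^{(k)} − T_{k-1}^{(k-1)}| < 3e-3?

|T_{1}^{(1)} − T_{0}^{(0)}| = 24.760847 ≥ 3e-3
|T_{2}^{(2)} − T_{1}^{(1)}| = 0.171851 ≥ 3e-3
|T_{3}^{(3)} − T_{2}^{(2)}| = 0.000434 < 3e-3

k = 3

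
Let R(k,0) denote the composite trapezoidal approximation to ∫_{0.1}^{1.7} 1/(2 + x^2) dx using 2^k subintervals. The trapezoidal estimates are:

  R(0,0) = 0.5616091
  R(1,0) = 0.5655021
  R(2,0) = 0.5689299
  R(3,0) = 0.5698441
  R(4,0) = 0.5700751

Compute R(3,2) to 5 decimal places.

0.57015

Richardson extrapolation on the trapezoidal column (denominator 4−1=3):
R(2,1) = (4·0.5689299 − 0.5655021) / 3 = 0.5700725
R(3,1) = (4·0.5698441 − 0.5689299) / 3 = 0.5701488
R(3,2) = 0.5701488 + (0.5701488 − 0.5700725)/15 = 0.5701539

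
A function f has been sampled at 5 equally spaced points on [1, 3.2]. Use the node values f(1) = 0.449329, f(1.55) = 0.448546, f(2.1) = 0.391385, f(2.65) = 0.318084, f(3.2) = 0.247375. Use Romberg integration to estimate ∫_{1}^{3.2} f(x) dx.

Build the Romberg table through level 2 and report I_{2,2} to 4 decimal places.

0.8337

I_{0,0} (trapezoid, 1 panel, h=2.2000): 0.766374
I_{1,0} (trapezoid, 2 panels, h=1.1000): 0.813711
I_{2,0} (trapezoid, 4 panels, h=0.5500): 0.828502
I_{1,1} = 0.813711 + (0.813711 − 0.766374)/3 = 0.829490
I_{2,1} = 0.828502 + (0.828502 − 0.813711)/3 = 0.833432
I_{2,2} = 0.833432 + (0.833432 − 0.829490)/15 = 0.833695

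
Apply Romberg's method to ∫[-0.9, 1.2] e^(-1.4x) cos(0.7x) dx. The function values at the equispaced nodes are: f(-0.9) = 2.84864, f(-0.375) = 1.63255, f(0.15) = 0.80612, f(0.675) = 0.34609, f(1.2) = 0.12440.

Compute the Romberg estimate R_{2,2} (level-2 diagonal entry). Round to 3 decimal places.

2.189

R_{0,0} (trapezoid, 1 panel, h=2.1000): 3.12169
R_{1,0} (trapezoid, 2 panels, h=1.0500): 2.40727
R_{2,0} (trapezoid, 4 panels, h=0.5250): 2.24242
R_{1,1} = 2.40727 + (2.40727 − 3.12169)/3 = 2.16913
R_{2,1} = 2.24242 + (2.24242 − 2.40727)/3 = 2.18747
R_{2,2} = 2.18747 + (2.18747 − 2.16913)/15 = 2.18869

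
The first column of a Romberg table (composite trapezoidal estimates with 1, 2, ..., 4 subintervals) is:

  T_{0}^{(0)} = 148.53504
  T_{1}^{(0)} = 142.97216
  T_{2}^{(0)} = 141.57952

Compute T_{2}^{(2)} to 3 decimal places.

Richardson extrapolation on the trapezoidal column (denominator 4−1=3):
T_{1}^{(1)} = 142.97216 + (142.97216 − 148.53504)/3 = 141.11787
T_{2}^{(1)} = (4·141.57952 − 142.97216) / 3 = 141.11531
T_{2}^{(2)} = (16·141.11531 − 141.11787) / 15 = 141.11514

141.115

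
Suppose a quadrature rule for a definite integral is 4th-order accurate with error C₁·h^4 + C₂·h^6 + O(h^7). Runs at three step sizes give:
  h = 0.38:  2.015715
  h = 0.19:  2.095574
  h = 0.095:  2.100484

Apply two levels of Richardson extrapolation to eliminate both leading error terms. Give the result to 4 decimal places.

First eliminate the h^4 term (factor 2^4 = 16):
  B₁ = (16·2.095574 − 2.015715)/15 = 2.100898
  B₂ = (16·2.100484 − 2.095574)/15 = 2.100811
Then eliminate the h^6 term (factor 2^6 = 64):
  (64·2.100811 − 2.100898)/63 = 2.100810

2.1008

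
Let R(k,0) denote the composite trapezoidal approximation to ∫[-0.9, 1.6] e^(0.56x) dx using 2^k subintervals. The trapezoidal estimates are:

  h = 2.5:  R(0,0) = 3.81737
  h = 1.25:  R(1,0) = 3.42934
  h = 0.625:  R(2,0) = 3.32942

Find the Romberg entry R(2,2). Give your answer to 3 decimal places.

Richardson extrapolation on the trapezoidal column (denominator 4−1=3):
R(1,1) = 3.42934 + (3.42934 − 3.81737)/3 = 3.30000
R(2,1) = (4·3.32942 − 3.42934) / 3 = 3.29611
R(2,2) = 3.29611 + (3.29611 − 3.30000)/15 = 3.29585

3.296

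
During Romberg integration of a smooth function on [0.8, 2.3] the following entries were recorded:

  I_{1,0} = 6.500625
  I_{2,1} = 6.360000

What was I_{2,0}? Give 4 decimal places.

6.3952

From I_{2,1} = (4·I_{2,0} − I_{1,0})/3, solve for I_{2,0}:
4·I_{2,0} = 3·6.360000 + 6.500625 = 25.580625
I_{2,0} = 6.395156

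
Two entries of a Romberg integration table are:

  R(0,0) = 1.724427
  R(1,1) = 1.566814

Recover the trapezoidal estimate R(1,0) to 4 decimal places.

From R(1,1) = (4·R(1,0) − R(0,0))/3, solve for R(1,0):
4·R(1,0) = 3·1.566814 + 1.724427 = 6.424869
R(1,0) = 1.606217

1.6062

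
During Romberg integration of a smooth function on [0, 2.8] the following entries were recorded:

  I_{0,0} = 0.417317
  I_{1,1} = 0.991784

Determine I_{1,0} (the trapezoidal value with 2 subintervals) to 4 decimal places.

0.8482

From I_{1,1} = (4·I_{1,0} − I_{0,0})/3, solve for I_{1,0}:
4·I_{1,0} = 3·0.991784 + 0.417317 = 3.392669
I_{1,0} = 0.848167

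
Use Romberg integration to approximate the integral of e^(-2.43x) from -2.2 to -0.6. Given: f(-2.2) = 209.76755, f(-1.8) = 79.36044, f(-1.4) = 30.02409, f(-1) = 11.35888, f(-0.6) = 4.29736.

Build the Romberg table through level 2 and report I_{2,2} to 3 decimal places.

84.654

I_{0,0} (trapezoid, 1 panel, h=1.6000): 171.25193
I_{1,0} (trapezoid, 2 panels, h=0.8000): 109.64524
I_{2,0} (trapezoid, 4 panels, h=0.4000): 91.11035
I_{1,1} = 109.64524 + (109.64524 − 171.25193)/3 = 89.10968
I_{2,1} = 91.11035 + (91.11035 − 109.64524)/3 = 84.93205
I_{2,2} = 84.93205 + (84.93205 − 89.10968)/15 = 84.65354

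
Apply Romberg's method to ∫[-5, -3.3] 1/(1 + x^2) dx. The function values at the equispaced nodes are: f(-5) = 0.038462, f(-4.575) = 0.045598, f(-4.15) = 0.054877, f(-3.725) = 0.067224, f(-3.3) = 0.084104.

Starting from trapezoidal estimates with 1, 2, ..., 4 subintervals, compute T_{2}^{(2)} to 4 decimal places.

0.0968

T_{0}^{(0)} (trapezoid, 1 panel, h=1.7000): 0.104181
T_{1}^{(0)} (trapezoid, 2 panels, h=0.8500): 0.098736
T_{2}^{(0)} (trapezoid, 4 panels, h=0.4250): 0.097317
T_{1}^{(1)} = 0.098736 + (0.098736 − 0.104181)/3 = 0.096921
T_{2}^{(1)} = 0.097317 + (0.097317 − 0.098736)/3 = 0.096844
T_{2}^{(2)} = 0.096844 + (0.096844 − 0.096921)/15 = 0.096839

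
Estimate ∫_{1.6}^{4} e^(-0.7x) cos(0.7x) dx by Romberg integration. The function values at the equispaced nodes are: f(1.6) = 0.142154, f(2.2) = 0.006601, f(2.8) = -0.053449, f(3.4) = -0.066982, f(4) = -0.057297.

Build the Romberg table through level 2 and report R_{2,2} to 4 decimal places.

-0.0528

R_{0,0} (trapezoid, 1 panel, h=2.4000): 0.101828
R_{1,0} (trapezoid, 2 panels, h=1.2000): -0.013225
R_{2,0} (trapezoid, 4 panels, h=0.6000): -0.042841
R_{1,1} = -0.013225 + (-0.013225 − 0.101828)/3 = -0.051576
R_{2,1} = -0.042841 + (-0.042841 − (-0.013225))/3 = -0.052713
R_{2,2} = -0.052713 + (-0.052713 − (-0.051576))/15 = -0.052789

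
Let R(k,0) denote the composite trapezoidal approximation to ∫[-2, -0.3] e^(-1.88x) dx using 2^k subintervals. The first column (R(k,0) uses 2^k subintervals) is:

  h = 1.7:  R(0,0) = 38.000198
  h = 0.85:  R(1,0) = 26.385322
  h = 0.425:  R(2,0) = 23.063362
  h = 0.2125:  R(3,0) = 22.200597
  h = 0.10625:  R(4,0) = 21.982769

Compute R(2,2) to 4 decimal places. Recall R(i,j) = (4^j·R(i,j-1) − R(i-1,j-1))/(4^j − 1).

Richardson extrapolation on the trapezoidal column (denominator 4−1=3):
R(1,1) = 26.385322 + (26.385322 − 38.000198)/3 = 22.513697
R(2,1) = (4·23.063362 − 26.385322) / 3 = 21.956042
R(2,2) = 21.956042 + (21.956042 − 22.513697)/15 = 21.918865
(Column j=1 coincides with Simpson's rule on the same nodes.)

21.9189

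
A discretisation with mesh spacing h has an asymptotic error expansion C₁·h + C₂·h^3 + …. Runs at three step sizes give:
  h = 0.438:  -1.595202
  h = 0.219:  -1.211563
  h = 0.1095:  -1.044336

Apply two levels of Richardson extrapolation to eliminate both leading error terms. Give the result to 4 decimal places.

-0.8841

First eliminate the h term (factor 2^1 = 2):
  B₁ = (2·(-1.211563) − (-1.595202))/1 = -0.827924
  B₂ = (2·(-1.044336) − (-1.211563))/1 = -0.877109
Then eliminate the h^3 term (factor 2^3 = 8):
  (8·(-0.877109) − (-0.827924))/7 = -0.884135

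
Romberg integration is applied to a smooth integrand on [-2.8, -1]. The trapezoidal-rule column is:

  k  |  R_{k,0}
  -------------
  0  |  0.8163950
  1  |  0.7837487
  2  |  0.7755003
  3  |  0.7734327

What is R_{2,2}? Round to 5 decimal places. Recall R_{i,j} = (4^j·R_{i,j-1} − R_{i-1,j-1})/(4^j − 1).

0.77274

Richardson extrapolation on the trapezoidal column (denominator 4−1=3):
R_{1,1} = 0.7837487 + (0.7837487 − 0.8163950)/3 = 0.7728666
R_{2,1} = 0.7755003 + (0.7755003 − 0.7837487)/3 = 0.7727508
R_{2,2} = (16·0.7727508 − 0.7728666) / 15 = 0.7727431
(Column j=1 coincides with Simpson's rule on the same nodes.)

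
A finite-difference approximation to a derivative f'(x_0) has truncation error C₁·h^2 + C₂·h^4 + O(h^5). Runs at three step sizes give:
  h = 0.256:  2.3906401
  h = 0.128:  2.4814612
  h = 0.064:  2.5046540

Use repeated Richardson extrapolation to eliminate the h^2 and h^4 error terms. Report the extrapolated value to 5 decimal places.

2.51243

First eliminate the h^2 term (factor 2^2 = 4):
  B₁ = (4·2.4814612 − 2.3906401)/3 = 2.5117349
  B₂ = (4·2.5046540 − 2.4814612)/3 = 2.5123849
Then eliminate the h^4 term (factor 2^4 = 16):
  (16·2.5123849 − 2.5117349)/15 = 2.5124282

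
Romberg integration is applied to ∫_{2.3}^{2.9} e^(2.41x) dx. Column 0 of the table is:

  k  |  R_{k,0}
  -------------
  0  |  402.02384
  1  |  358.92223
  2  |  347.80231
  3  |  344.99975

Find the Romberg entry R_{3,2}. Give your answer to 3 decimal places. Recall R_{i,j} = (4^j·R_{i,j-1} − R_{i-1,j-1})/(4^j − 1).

344.064

Richardson extrapolation on the trapezoidal column (denominator 4−1=3):
R_{2,1} = (4·347.80231 − 358.92223) / 3 = 344.09567
R_{3,1} = 344.99975 + (344.99975 − 347.80231)/3 = 344.06556
R_{3,2} = (16·344.06556 − 344.09567) / 15 = 344.06355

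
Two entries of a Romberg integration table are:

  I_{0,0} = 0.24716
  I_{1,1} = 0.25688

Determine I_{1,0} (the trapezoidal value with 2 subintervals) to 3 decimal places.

From I_{1,1} = (4·I_{1,0} − I_{0,0})/3, solve for I_{1,0}:
4·I_{1,0} = 3·0.25688 + 0.24716 = 1.01780
I_{1,0} = 0.25445

0.254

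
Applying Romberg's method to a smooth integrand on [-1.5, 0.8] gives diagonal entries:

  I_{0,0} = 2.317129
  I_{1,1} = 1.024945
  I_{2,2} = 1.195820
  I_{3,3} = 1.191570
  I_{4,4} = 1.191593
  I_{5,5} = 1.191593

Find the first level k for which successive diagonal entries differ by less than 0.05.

k = 3

|I_{1,1} − I_{0,0}| = 1.292184 ≥ 0.05
|I_{2,2} − I_{1,1}| = 0.170875 ≥ 0.05
|I_{3,3} − I_{2,2}| = 0.004250 < 0.05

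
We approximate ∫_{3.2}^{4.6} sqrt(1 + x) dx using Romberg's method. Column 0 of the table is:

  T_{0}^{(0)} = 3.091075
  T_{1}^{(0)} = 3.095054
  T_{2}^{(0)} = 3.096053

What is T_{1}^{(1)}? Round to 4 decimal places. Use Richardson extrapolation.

3.0964

Richardson extrapolation on the trapezoidal column (denominator 4−1=3):
T_{1}^{(1)} = 3.095054 + (3.095054 − 3.091075)/3 = 3.096380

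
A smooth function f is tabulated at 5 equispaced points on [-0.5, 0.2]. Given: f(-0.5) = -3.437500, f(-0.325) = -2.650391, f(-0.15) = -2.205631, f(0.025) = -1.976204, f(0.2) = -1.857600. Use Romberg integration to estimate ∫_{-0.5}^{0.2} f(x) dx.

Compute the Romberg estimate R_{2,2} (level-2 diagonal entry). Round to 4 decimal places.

R_{0,0} (trapezoid, 1 panel, h=0.7000): -1.853285
R_{1,0} (trapezoid, 2 panels, h=0.3500): -1.698613
R_{2,0} (trapezoid, 4 panels, h=0.1750): -1.658961
R_{1,1} = -1.698613 + (-1.698613 − (-1.853285))/3 = -1.647056
R_{2,1} = -1.658961 + (-1.658961 − (-1.698613))/3 = -1.645744
R_{2,2} = -1.645744 + (-1.645744 − (-1.647056))/15 = -1.645657

-1.6457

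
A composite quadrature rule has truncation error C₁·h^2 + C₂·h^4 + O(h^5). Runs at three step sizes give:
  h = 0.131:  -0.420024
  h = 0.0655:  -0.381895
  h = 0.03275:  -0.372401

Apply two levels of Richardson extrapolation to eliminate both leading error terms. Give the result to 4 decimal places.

-0.3692

First eliminate the h^2 term (factor 2^2 = 4):
  B₁ = (4·(-0.381895) − (-0.420024))/3 = -0.369185
  B₂ = (4·(-0.372401) − (-0.381895))/3 = -0.369236
Then eliminate the h^4 term (factor 2^4 = 16):
  (16·(-0.369236) − (-0.369185))/15 = -0.369239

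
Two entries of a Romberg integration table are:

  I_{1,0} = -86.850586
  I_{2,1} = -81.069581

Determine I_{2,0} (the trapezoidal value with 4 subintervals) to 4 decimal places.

From I_{2,1} = (4·I_{2,0} − I_{1,0})/3, solve for I_{2,0}:
4·I_{2,0} = 3·(-81.069581) + (-86.850586) = -330.059329
I_{2,0} = -82.514832

-82.5148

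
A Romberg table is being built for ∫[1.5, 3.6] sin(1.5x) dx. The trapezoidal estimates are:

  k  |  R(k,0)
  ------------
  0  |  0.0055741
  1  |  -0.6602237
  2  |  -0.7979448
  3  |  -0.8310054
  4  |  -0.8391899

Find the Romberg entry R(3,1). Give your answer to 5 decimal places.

Richardson extrapolation on the trapezoidal column (denominator 4−1=3):
R(3,1) = (4·(-0.8310054) − (-0.7979448)) / 3 = -0.8420256
(Column j=1 coincides with Simpson's rule on the same nodes.)

-0.84203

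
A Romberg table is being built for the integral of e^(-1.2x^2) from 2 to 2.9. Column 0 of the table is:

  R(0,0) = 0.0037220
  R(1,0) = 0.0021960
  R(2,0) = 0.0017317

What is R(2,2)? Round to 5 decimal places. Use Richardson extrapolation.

0.00157

Richardson extrapolation on the trapezoidal column (denominator 4−1=3):
R(1,1) = (4·0.0021960 − 0.0037220) / 3 = 0.0016873
R(2,1) = (4·0.0017317 − 0.0021960) / 3 = 0.0015769
R(2,2) = (16·0.0015769 − 0.0016873) / 15 = 0.0015695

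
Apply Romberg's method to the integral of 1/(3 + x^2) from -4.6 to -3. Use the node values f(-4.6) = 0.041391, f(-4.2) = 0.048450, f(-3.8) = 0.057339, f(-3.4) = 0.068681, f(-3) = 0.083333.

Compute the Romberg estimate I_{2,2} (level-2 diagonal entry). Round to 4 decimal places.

I_{0,0} (trapezoid, 1 panel, h=1.6000): 0.099779
I_{1,0} (trapezoid, 2 panels, h=0.8000): 0.095761
I_{2,0} (trapezoid, 4 panels, h=0.4000): 0.094733
I_{1,1} = 0.095761 + (0.095761 − 0.099779)/3 = 0.094422
I_{2,1} = 0.094733 + (0.094733 − 0.095761)/3 = 0.094390
I_{2,2} = 0.094390 + (0.094390 − 0.094422)/15 = 0.094388

0.0944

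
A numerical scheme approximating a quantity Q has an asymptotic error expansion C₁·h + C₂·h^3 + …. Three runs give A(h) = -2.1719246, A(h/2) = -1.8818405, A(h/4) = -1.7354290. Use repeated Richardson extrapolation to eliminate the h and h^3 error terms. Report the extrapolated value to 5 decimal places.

-1.58863

First eliminate the h term (factor 2^1 = 2):
  B₁ = (2·(-1.8818405) − (-2.1719246))/1 = -1.5917564
  B₂ = (2·(-1.7354290) − (-1.8818405))/1 = -1.5890175
Then eliminate the h^3 term (factor 2^3 = 8):
  (8·(-1.5890175) − (-1.5917564))/7 = -1.5886262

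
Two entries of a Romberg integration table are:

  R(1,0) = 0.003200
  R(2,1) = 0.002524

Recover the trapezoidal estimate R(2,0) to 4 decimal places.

From R(2,1) = (4·R(2,0) − R(1,0))/3, solve for R(2,0):
4·R(2,0) = 3·0.002524 + 0.003200 = 0.010772
R(2,0) = 0.002693

0.0027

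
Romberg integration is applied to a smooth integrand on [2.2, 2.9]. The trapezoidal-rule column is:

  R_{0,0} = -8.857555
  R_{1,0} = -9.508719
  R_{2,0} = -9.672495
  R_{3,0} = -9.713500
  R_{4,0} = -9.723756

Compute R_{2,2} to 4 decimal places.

R_{1,1} = (4·(-9.508719) − (-8.857555)) / 3 = -9.725774
R_{2,1} = -9.672495 + (-9.672495 − (-9.508719))/3 = -9.727087
R_{2,2} = (16·(-9.727087) − (-9.725774)) / 15 = -9.727175
(Column j=1 coincides with Simpson's rule on the same nodes.)

-9.7272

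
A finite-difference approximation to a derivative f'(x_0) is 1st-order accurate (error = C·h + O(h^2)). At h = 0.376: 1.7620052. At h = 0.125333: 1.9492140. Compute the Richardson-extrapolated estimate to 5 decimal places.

2.04282

Extrapolated value = (3·A(h/3) − A(h)) / (3 − 1)
= (3·1.9492140 − 1.7620052) / 2
= 4.0856368 / 2 = 2.0428184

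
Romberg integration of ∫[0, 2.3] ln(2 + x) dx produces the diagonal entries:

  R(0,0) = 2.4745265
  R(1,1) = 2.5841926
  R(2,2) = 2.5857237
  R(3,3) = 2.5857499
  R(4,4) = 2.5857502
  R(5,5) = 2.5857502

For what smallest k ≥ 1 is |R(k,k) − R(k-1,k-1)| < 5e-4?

|R(1,1) − R(0,0)| = 0.1096661 ≥ 5e-4
|R(2,2) − R(1,1)| = 0.0015311 ≥ 5e-4
|R(3,3) − R(2,2)| = 0.0000262 < 5e-4

k = 3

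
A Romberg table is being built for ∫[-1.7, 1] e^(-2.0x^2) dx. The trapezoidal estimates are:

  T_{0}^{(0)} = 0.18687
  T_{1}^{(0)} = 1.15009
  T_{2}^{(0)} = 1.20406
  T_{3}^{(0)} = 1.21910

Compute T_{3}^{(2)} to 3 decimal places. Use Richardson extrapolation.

Richardson extrapolation on the trapezoidal column (denominator 4−1=3):
T_{2}^{(1)} = (4·1.20406 − 1.15009) / 3 = 1.22205
T_{3}^{(1)} = (4·1.21910 − 1.20406) / 3 = 1.22411
T_{3}^{(2)} = (16·1.22411 − 1.22205) / 15 = 1.22425

1.224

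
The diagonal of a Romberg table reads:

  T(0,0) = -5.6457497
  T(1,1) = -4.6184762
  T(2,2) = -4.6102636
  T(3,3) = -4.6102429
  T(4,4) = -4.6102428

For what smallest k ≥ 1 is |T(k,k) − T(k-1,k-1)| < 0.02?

k = 2

|T(1,1) − T(0,0)| = 1.0272735 ≥ 0.02
|T(2,2) − T(1,1)| = 0.0082126 < 0.02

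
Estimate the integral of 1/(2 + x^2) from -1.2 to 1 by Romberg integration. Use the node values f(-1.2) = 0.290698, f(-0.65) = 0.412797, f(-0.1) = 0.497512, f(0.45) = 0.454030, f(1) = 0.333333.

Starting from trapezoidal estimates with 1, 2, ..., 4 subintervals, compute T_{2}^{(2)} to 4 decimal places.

T_{0}^{(0)} (trapezoid, 1 panel, h=2.2000): 0.686434
T_{1}^{(0)} (trapezoid, 2 panels, h=1.1000): 0.890480
T_{2}^{(0)} (trapezoid, 4 panels, h=0.5500): 0.921995
T_{1}^{(1)} = 0.890480 + (0.890480 − 0.686434)/3 = 0.958495
T_{2}^{(1)} = 0.921995 + (0.921995 − 0.890480)/3 = 0.932500
T_{2}^{(2)} = 0.932500 + (0.932500 − 0.958495)/15 = 0.930767

0.9308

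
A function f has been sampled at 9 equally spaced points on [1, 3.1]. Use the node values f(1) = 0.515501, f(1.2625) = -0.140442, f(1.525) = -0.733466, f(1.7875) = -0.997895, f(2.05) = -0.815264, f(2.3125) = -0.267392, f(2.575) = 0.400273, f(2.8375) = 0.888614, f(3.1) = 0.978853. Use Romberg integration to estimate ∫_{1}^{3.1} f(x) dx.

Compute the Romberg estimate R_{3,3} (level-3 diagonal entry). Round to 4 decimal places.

-0.2511

R_{0,0} (trapezoid, 1 panel, h=2.1000): 1.569072
R_{1,0} (trapezoid, 2 panels, h=1.0500): -0.071491
R_{2,0} (trapezoid, 4 panels, h=0.5250): -0.210672
R_{3,0} (trapezoid, 8 panels, h=0.2625): -0.241079
R_{1,1} = -0.071491 + (-0.071491 − 1.569072)/3 = -0.618345
R_{2,1} = -0.210672 + (-0.210672 − (-0.071491))/3 = -0.257066
R_{3,1} = -0.241079 + (-0.241079 − (-0.210672))/3 = -0.251215
R_{2,2} = -0.257066 + (-0.257066 − (-0.618345))/15 = -0.232981
R_{3,2} = -0.251215 + (-0.251215 − (-0.257066))/15 = -0.250825
R_{3,3} = -0.250825 + (-0.250825 − (-0.232981))/63 = -0.251108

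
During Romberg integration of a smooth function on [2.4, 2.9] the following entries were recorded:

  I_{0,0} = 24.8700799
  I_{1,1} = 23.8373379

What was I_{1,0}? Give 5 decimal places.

24.09552

From I_{1,1} = (4·I_{1,0} − I_{0,0})/3, solve for I_{1,0}:
4·I_{1,0} = 3·23.8373379 + 24.8700799 = 96.3820936
I_{1,0} = 24.0955234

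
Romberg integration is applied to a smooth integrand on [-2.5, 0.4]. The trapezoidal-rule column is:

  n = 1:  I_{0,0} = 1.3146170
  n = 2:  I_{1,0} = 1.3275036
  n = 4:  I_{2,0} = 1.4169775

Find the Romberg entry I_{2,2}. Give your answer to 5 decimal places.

Richardson extrapolation on the trapezoidal column (denominator 4−1=3):
I_{1,1} = 1.3275036 + (1.3275036 − 1.3146170)/3 = 1.3317991
I_{2,1} = (4·1.4169775 − 1.3275036) / 3 = 1.4468021
I_{2,2} = (16·1.4468021 − 1.3317991) / 15 = 1.4544690
(Column j=1 coincides with Simpson's rule on the same nodes.)

1.45447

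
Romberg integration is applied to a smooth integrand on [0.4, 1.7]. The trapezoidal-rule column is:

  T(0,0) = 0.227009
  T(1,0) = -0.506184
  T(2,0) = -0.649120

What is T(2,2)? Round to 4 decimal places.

Richardson extrapolation on the trapezoidal column (denominator 4−1=3):
T(1,1) = -0.506184 + (-0.506184 − 0.227009)/3 = -0.750582
T(2,1) = -0.649120 + (-0.649120 − (-0.506184))/3 = -0.696765
T(2,2) = (16·(-0.696765) − (-0.750582)) / 15 = -0.693177

-0.6932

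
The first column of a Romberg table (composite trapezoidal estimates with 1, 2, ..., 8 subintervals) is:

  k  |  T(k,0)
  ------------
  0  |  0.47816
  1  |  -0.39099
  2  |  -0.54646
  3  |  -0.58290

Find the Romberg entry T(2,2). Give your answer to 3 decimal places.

Richardson extrapolation on the trapezoidal column (denominator 4−1=3):
T(1,1) = -0.39099 + (-0.39099 − 0.47816)/3 = -0.68071
T(2,1) = -0.54646 + (-0.54646 − (-0.39099))/3 = -0.59828
T(2,2) = (16·(-0.59828) − (-0.68071)) / 15 = -0.59278
(Column j=1 coincides with Simpson's rule on the same nodes.)

-0.593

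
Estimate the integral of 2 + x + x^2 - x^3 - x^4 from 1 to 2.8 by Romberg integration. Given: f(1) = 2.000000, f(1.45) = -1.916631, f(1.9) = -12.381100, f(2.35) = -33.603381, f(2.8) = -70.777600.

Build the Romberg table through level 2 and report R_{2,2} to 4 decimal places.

-35.3331

R_{0,0} (trapezoid, 1 panel, h=1.8000): -61.899840
R_{1,0} (trapezoid, 2 panels, h=0.9000): -42.092910
R_{2,0} (trapezoid, 4 panels, h=0.4500): -37.030460
R_{1,1} = -42.092910 + (-42.092910 − (-61.899840))/3 = -35.490600
R_{2,1} = -37.030460 + (-37.030460 − (-42.092910))/3 = -35.342977
R_{2,2} = -35.342977 + (-35.342977 − (-35.490600))/15 = -35.333135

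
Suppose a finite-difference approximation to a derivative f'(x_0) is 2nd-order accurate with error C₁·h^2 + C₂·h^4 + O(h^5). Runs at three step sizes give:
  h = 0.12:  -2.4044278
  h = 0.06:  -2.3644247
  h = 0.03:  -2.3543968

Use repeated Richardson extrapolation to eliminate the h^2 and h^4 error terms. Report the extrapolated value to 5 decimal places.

-2.35105

First eliminate the h^2 term (factor 2^2 = 4):
  B₁ = (4·(-2.3644247) − (-2.4044278))/3 = -2.3510903
  B₂ = (4·(-2.3543968) − (-2.3644247))/3 = -2.3510542
Then eliminate the h^4 term (factor 2^4 = 16):
  (16·(-2.3510542) − (-2.3510903))/15 = -2.3510518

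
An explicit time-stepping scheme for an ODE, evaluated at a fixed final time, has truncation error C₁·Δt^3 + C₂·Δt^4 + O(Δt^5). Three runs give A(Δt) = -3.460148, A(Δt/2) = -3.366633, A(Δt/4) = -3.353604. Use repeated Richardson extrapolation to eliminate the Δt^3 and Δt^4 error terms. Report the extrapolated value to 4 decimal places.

First eliminate the Δt^3 term (factor 2^3 = 8):
  B₁ = (8·(-3.366633) − (-3.460148))/7 = -3.353274
  B₂ = (8·(-3.353604) − (-3.366633))/7 = -3.351743
Then eliminate the Δt^4 term (factor 2^4 = 16):
  (16·(-3.351743) − (-3.353274))/15 = -3.351641

-3.3516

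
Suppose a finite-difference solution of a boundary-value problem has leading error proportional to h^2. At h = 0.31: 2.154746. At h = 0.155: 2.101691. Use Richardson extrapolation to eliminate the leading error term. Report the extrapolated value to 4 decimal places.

The leading error scales as h^2; refining by a factor of 2 reduces it by 2^2 = 4.
Extrapolated value = (4·A(h/2) − A(h)) / (4 − 1)
= (4·2.101691 − 2.154746) / 3
= 6.252018 / 3 = 2.084006

2.0840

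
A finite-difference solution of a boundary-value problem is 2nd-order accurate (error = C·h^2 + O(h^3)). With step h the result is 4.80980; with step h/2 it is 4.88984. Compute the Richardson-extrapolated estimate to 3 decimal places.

Extrapolated value = (4·A(h/2) − A(h)) / (4 − 1)
= (4·4.88984 − 4.80980) / 3
= 14.74956 / 3 = 4.91652

4.917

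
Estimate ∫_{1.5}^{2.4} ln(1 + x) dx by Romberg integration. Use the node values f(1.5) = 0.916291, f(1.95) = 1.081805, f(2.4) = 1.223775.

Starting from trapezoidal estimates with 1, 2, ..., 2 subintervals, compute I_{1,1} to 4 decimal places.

I_{0,0} (trapezoid, 1 panel, h=0.9000): 0.963030
I_{1,0} (trapezoid, 2 panels, h=0.4500): 0.968327
I_{1,1} = 0.968327 + (0.968327 − 0.963030)/3 = 0.970093

0.9701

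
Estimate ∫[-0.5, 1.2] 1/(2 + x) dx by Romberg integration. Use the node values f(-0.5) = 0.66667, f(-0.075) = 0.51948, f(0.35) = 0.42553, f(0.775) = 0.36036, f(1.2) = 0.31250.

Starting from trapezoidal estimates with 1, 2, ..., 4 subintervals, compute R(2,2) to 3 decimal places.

R(0,0) (trapezoid, 1 panel, h=1.7000): 0.83229
R(1,0) (trapezoid, 2 panels, h=0.8500): 0.77785
R(2,0) (trapezoid, 4 panels, h=0.4250): 0.76286
R(1,1) = 0.77785 + (0.77785 − 0.83229)/3 = 0.75970
R(2,1) = 0.76286 + (0.76286 − 0.77785)/3 = 0.75786
R(2,2) = 0.75786 + (0.75786 − 0.75970)/15 = 0.75774

0.758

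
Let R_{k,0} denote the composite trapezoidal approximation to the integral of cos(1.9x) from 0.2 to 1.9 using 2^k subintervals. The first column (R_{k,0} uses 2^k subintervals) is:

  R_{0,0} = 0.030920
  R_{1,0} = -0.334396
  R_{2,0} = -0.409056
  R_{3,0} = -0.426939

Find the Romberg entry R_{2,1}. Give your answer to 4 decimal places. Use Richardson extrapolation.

-0.4339

Richardson extrapolation on the trapezoidal column (denominator 4−1=3):
R_{2,1} = -0.409056 + (-0.409056 − (-0.334396))/3 = -0.433943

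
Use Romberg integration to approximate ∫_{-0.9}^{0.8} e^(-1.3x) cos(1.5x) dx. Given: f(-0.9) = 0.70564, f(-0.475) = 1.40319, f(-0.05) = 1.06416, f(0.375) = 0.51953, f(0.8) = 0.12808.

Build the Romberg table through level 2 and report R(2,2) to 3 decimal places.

R(0,0) (trapezoid, 1 panel, h=1.7000): 0.70866
R(1,0) (trapezoid, 2 panels, h=0.8500): 1.25887
R(2,0) (trapezoid, 4 panels, h=0.4250): 1.44659
R(1,1) = 1.25887 + (1.25887 − 0.70866)/3 = 1.44227
R(2,1) = 1.44659 + (1.44659 − 1.25887)/3 = 1.50916
R(2,2) = 1.50916 + (1.50916 − 1.44227)/15 = 1.51362

1.514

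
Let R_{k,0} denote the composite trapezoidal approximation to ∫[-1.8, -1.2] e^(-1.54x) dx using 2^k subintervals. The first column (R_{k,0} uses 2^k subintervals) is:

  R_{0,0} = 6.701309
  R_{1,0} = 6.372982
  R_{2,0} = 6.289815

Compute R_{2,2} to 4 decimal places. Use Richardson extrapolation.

Richardson extrapolation on the trapezoidal column (denominator 4−1=3):
R_{1,1} = 6.372982 + (6.372982 − 6.701309)/3 = 6.263540
R_{2,1} = (4·6.289815 − 6.372982) / 3 = 6.262093
R_{2,2} = (16·6.262093 − 6.263540) / 15 = 6.261997

6.2620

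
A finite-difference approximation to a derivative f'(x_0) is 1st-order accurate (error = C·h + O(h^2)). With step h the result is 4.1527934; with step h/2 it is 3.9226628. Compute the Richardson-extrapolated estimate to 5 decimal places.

The leading error scales as h; refining by a factor of 2 reduces it by 2^1 = 2.
Extrapolated value = (2·A(h/2) − A(h)) / (2 − 1)
= (2·3.9226628 − 4.1527934) / 1
= 3.6925322 / 1 = 3.6925322

3.69253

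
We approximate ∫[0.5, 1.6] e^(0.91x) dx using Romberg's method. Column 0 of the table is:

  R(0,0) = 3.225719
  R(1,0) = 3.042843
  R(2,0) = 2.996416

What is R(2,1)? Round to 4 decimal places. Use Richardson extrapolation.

2.9809

R(2,1) = 2.996416 + (2.996416 − 3.042843)/3 = 2.980940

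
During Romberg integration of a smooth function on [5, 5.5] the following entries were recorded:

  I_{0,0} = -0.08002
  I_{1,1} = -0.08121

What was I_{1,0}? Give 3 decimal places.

From I_{1,1} = (4·I_{1,0} − I_{0,0})/3, solve for I_{1,0}:
4·I_{1,0} = 3·(-0.08121) + (-0.08002) = -0.32365
I_{1,0} = -0.08091

-0.081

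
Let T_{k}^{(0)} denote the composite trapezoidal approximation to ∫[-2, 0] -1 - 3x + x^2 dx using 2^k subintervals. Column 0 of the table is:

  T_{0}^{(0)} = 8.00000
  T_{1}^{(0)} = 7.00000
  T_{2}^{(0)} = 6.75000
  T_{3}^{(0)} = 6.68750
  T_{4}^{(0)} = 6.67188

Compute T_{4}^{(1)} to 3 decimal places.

T_{4}^{(1)} = 6.67188 + (6.67188 − 6.68750)/3 = 6.66667

6.667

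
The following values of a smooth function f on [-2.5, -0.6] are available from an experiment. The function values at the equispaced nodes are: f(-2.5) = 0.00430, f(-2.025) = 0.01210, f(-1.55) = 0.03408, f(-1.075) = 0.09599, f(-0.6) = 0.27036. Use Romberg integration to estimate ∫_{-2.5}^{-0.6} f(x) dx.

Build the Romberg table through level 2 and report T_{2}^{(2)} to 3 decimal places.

0.122

T_{0}^{(0)} (trapezoid, 1 panel, h=1.9000): 0.26093
T_{1}^{(0)} (trapezoid, 2 panels, h=0.9500): 0.16284
T_{2}^{(0)} (trapezoid, 4 panels, h=0.4750): 0.13276
T_{1}^{(1)} = 0.16284 + (0.16284 − 0.26093)/3 = 0.13014
T_{2}^{(1)} = 0.13276 + (0.13276 − 0.16284)/3 = 0.12273
T_{2}^{(2)} = 0.12273 + (0.12273 − 0.13014)/15 = 0.12224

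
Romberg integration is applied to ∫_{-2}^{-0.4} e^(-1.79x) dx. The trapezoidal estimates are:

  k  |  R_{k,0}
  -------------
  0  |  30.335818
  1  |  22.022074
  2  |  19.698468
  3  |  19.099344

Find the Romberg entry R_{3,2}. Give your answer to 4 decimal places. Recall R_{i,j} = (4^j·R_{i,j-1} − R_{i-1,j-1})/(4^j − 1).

Richardson extrapolation on the trapezoidal column (denominator 4−1=3):
R_{2,1} = (4·19.698468 − 22.022074) / 3 = 18.923933
R_{3,1} = 19.099344 + (19.099344 − 19.698468)/3 = 18.899636
R_{3,2} = (16·18.899636 − 18.923933) / 15 = 18.898016

18.8980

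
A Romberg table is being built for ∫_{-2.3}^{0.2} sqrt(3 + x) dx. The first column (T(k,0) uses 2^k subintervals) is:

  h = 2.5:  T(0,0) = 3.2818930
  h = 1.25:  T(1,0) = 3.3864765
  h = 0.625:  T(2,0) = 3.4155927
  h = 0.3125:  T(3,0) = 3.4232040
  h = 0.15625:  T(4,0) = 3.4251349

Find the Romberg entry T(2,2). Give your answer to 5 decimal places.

3.42556

Richardson extrapolation on the trapezoidal column (denominator 4−1=3):
T(1,1) = 3.3864765 + (3.3864765 − 3.2818930)/3 = 3.4213377
T(2,1) = (4·3.4155927 − 3.3864765) / 3 = 3.4252981
T(2,2) = 3.4252981 + (3.4252981 − 3.4213377)/15 = 3.4255621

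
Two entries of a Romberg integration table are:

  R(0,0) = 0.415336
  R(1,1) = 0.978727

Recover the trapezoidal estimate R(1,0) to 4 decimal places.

From R(1,1) = (4·R(1,0) − R(0,0))/3, solve for R(1,0):
4·R(1,0) = 3·0.978727 + 0.415336 = 3.351517
R(1,0) = 0.837879

0.8379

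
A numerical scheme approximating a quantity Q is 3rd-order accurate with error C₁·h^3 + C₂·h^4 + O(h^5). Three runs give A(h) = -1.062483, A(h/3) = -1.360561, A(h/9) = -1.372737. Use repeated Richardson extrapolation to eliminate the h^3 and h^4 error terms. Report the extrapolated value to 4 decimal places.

-1.3732

First eliminate the h^3 term (factor 3^3 = 27):
  B₁ = (27·(-1.360561) − (-1.062483))/26 = -1.372026
  B₂ = (27·(-1.372737) − (-1.360561))/26 = -1.373205
Then eliminate the h^4 term (factor 3^4 = 81):
  (81·(-1.373205) − (-1.372026))/80 = -1.373220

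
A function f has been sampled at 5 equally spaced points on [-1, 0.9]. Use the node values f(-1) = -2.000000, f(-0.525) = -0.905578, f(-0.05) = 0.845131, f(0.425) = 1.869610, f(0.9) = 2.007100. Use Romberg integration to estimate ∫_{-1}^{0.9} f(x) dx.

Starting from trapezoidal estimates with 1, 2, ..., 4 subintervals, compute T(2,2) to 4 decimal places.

T(0,0) (trapezoid, 1 panel, h=1.9000): 0.006745
T(1,0) (trapezoid, 2 panels, h=0.9500): 0.806247
T(2,0) (trapezoid, 4 panels, h=0.4750): 0.861039
T(1,1) = 0.806247 + (0.806247 − 0.006745)/3 = 1.072748
T(2,1) = 0.861039 + (0.861039 − 0.806247)/3 = 0.879303
T(2,2) = 0.879303 + (0.879303 − 1.072748)/15 = 0.866407

0.8664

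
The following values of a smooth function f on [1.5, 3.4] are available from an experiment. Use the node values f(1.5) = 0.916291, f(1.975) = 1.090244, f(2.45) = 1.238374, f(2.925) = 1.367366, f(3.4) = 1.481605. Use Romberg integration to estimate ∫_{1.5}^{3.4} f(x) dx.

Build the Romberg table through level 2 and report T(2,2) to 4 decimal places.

T(0,0) (trapezoid, 1 panel, h=1.9000): 2.278001
T(1,0) (trapezoid, 2 panels, h=0.9500): 2.315456
T(2,0) (trapezoid, 4 panels, h=0.4750): 2.325093
T(1,1) = 2.315456 + (2.315456 − 2.278001)/3 = 2.327941
T(2,1) = 2.325093 + (2.325093 − 2.315456)/3 = 2.328305
T(2,2) = 2.328305 + (2.328305 − 2.327941)/15 = 2.328329

2.3283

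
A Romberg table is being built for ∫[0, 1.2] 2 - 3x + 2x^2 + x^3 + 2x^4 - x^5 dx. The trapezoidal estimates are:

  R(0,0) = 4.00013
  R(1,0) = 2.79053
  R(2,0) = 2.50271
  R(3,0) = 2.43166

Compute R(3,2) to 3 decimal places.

2.408

Richardson extrapolation on the trapezoidal column (denominator 4−1=3):
R(2,1) = 2.50271 + (2.50271 − 2.79053)/3 = 2.40677
R(3,1) = 2.43166 + (2.43166 − 2.50271)/3 = 2.40798
R(3,2) = 2.40798 + (2.40798 − 2.40677)/15 = 2.40806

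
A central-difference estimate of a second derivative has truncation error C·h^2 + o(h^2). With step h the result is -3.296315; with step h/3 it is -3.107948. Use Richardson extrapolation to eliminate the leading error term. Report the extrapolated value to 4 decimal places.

-3.0844

The leading error scales as h^2; refining by a factor of 3 reduces it by 3^2 = 9.
Extrapolated value = (9·A(h/3) − A(h)) / (9 − 1)
= (9·(-3.107948) − (-3.296315)) / 8
= -24.675217 / 8 = -3.084402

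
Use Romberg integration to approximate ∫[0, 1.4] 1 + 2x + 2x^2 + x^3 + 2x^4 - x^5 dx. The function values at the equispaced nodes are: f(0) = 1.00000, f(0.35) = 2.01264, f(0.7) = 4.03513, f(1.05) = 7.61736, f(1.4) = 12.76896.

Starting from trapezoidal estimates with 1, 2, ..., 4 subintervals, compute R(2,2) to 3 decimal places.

R(0,0) (trapezoid, 1 panel, h=1.4000): 9.63827
R(1,0) (trapezoid, 2 panels, h=0.7000): 7.64373
R(2,0) (trapezoid, 4 panels, h=0.3500): 7.19236
R(1,1) = 7.64373 + (7.64373 − 9.63827)/3 = 6.97888
R(2,1) = 7.19236 + (7.19236 − 7.64373)/3 = 7.04190
R(2,2) = 7.04190 + (7.04190 − 6.97888)/15 = 7.04610

7.046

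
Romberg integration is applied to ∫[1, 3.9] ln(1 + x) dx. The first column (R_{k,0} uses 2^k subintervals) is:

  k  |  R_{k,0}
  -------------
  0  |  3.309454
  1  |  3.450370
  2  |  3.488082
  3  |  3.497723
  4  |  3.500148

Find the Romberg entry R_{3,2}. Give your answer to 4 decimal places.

3.5010

Richardson extrapolation on the trapezoidal column (denominator 4−1=3):
R_{2,1} = 3.488082 + (3.488082 − 3.450370)/3 = 3.500653
R_{3,1} = (4·3.497723 − 3.488082) / 3 = 3.500937
R_{3,2} = (16·3.500937 − 3.500653) / 15 = 3.500956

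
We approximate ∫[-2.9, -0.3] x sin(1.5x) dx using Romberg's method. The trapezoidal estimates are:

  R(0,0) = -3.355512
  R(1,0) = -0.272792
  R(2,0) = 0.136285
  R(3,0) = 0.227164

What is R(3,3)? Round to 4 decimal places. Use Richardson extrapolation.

0.2567

R(1,1) = -0.272792 + (-0.272792 − (-3.355512))/3 = 0.754781
R(2,1) = 0.136285 + (0.136285 − (-0.272792))/3 = 0.272644
R(3,1) = 0.227164 + (0.227164 − 0.136285)/3 = 0.257457
R(2,2) = 0.272644 + (0.272644 − 0.754781)/15 = 0.240502
R(3,2) = 0.257457 + (0.257457 − 0.272644)/15 = 0.256445
R(3,3) = (64·0.256445 − 0.240502) / 63 = 0.256698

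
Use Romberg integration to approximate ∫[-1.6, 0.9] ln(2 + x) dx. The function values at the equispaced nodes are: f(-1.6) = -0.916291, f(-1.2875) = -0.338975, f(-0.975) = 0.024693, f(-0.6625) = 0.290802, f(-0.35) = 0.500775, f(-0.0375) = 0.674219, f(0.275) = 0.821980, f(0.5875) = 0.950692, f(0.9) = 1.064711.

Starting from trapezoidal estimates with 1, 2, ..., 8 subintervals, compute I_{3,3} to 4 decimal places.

0.9538

I_{0,0} (trapezoid, 1 panel, h=2.5000): 0.185525
I_{1,0} (trapezoid, 2 panels, h=1.2500): 0.718731
I_{2,0} (trapezoid, 4 panels, h=0.6250): 0.888536
I_{3,0} (trapezoid, 8 panels, h=0.3125): 0.936999
I_{1,1} = 0.718731 + (0.718731 − 0.185525)/3 = 0.896466
I_{2,1} = 0.888536 + (0.888536 − 0.718731)/3 = 0.945138
I_{3,1} = 0.936999 + (0.936999 − 0.888536)/3 = 0.953153
I_{2,2} = 0.945138 + (0.945138 − 0.896466)/15 = 0.948383
I_{3,2} = 0.953153 + (0.953153 − 0.945138)/15 = 0.953687
I_{3,3} = 0.953687 + (0.953687 − 0.948383)/63 = 0.953771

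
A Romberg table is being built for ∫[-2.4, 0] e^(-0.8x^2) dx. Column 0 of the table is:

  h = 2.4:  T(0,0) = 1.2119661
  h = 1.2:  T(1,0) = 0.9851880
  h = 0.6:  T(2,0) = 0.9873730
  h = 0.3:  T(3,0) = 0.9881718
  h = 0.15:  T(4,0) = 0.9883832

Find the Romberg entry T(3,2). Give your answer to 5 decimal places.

Richardson extrapolation on the trapezoidal column (denominator 4−1=3):
T(2,1) = 0.9873730 + (0.9873730 − 0.9851880)/3 = 0.9881013
T(3,1) = 0.9881718 + (0.9881718 − 0.9873730)/3 = 0.9884381
T(3,2) = (16·0.9884381 − 0.9881013) / 15 = 0.9884606
(Column j=1 coincides with Simpson's rule on the same nodes.)

0.98846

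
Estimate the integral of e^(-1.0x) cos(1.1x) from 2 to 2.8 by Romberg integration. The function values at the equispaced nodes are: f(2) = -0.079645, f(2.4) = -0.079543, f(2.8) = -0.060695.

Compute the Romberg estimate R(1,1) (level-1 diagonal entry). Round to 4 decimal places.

-0.0611

R(0,0) (trapezoid, 1 panel, h=0.8000): -0.056136
R(1,0) (trapezoid, 2 panels, h=0.4000): -0.059885
R(1,1) = -0.059885 + (-0.059885 − (-0.056136))/3 = -0.061135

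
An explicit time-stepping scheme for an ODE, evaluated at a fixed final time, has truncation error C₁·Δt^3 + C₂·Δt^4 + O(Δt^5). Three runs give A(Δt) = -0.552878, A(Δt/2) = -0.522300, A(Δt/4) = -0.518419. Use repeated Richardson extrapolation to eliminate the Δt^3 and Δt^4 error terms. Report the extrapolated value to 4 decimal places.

First eliminate the Δt^3 term (factor 2^3 = 8):
  B₁ = (8·(-0.522300) − (-0.552878))/7 = -0.517932
  B₂ = (8·(-0.518419) − (-0.522300))/7 = -0.517865
Then eliminate the Δt^4 term (factor 2^4 = 16):
  (16·(-0.517865) − (-0.517932))/15 = -0.517861

-0.5179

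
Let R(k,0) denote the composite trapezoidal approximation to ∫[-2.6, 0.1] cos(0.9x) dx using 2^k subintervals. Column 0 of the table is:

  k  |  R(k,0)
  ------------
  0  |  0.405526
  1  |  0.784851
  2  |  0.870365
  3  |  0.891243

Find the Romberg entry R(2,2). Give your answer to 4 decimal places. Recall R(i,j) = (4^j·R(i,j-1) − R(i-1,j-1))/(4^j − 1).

Richardson extrapolation on the trapezoidal column (denominator 4−1=3):
R(1,1) = (4·0.784851 − 0.405526) / 3 = 0.911293
R(2,1) = (4·0.870365 − 0.784851) / 3 = 0.898870
R(2,2) = (16·0.898870 − 0.911293) / 15 = 0.898042
(Column j=1 coincides with Simpson's rule on the same nodes.)

0.8980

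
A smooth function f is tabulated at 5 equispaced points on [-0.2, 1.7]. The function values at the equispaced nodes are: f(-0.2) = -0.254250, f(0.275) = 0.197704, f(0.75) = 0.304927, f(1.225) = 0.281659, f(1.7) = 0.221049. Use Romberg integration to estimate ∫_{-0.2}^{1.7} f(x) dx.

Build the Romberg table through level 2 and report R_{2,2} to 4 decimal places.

R_{0,0} (trapezoid, 1 panel, h=1.9000): -0.031541
R_{1,0} (trapezoid, 2 panels, h=0.9500): 0.273910
R_{2,0} (trapezoid, 4 panels, h=0.4750): 0.364653
R_{1,1} = 0.273910 + (0.273910 − (-0.031541))/3 = 0.375727
R_{2,1} = 0.364653 + (0.364653 − 0.273910)/3 = 0.394901
R_{2,2} = 0.394901 + (0.394901 − 0.375727)/15 = 0.396179

0.3962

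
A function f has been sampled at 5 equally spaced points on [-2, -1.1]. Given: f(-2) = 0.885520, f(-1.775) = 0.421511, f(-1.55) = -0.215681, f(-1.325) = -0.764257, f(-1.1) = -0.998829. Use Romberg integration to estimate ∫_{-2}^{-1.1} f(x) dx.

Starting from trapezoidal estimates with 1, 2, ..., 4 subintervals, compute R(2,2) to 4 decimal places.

-0.1435

R(0,0) (trapezoid, 1 panel, h=0.9000): -0.050989
R(1,0) (trapezoid, 2 panels, h=0.4500): -0.122551
R(2,0) (trapezoid, 4 panels, h=0.2250): -0.138393
R(1,1) = -0.122551 + (-0.122551 − (-0.050989))/3 = -0.146405
R(2,1) = -0.138393 + (-0.138393 − (-0.122551))/3 = -0.143674
R(2,2) = -0.143674 + (-0.143674 − (-0.146405))/15 = -0.143492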